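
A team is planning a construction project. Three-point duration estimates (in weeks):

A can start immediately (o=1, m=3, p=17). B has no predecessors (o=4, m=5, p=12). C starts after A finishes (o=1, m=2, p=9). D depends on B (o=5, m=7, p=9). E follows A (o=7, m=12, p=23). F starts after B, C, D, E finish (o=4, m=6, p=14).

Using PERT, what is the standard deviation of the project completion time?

4.12 weeks

te_A = (1 + 4·3 + 17)/6 = 30/6 = 5; σ²_A = ((17−1)/6)² = 7.111
te_B = (4 + 4·5 + 12)/6 = 36/6 = 6; σ²_B = ((12−4)/6)² = 1.778
te_C = (1 + 4·2 + 9)/6 = 18/6 = 3; σ²_C = ((9−1)/6)² = 1.778
te_D = (5 + 4·7 + 9)/6 = 42/6 = 7; σ²_D = ((9−5)/6)² = 0.444
te_E = (7 + 4·12 + 23)/6 = 78/6 = 13; σ²_E = ((23−7)/6)² = 7.111
te_F = (4 + 4·6 + 14)/6 = 42/6 = 7; σ²_F = ((14−4)/6)² = 2.778

Forward pass:
ES_A = 0; EF_A = 5
ES_B = 0; EF_B = 6
ES_C = 5; EF_C = 5+3 = 8
ES_D = 6; EF_D = 6+7 = 13
ES_E = 5; EF_E = 5+13 = 18
ES_F = max(EF_B=6, EF_C=8, EF_D=13, EF_E=18) = 18; EF_F = 18+7 = 25
Expected project duration μ = 25 weeks. Critical path: A → E → F.

Variance along critical path = 7.111 + 7.111 + 2.778 = 17.000
σ = √17.000 = 4.123 weeks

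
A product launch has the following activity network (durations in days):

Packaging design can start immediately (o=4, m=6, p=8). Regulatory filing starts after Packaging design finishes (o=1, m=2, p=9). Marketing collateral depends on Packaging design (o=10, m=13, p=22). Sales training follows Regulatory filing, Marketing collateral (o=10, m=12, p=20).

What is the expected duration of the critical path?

te_Packaging design = (4 + 4·6 + 8)/6 = 36/6 = 6
te_Regulatory filing = (1 + 4·2 + 9)/6 = 18/6 = 3
te_Marketing collateral = (10 + 4·13 + 22)/6 = 84/6 = 14
te_Sales training = (10 + 4·12 + 20)/6 = 78/6 = 13

Forward pass:
ES_Packaging design = 0; EF_Packaging design = 6
ES_Regulatory filing = 6; EF_Regulatory filing = 6+3 = 9
ES_Marketing collateral = 6; EF_Marketing collateral = 6+14 = 20
ES_Sales training = max(EF_Regulatory filing=9, EF_Marketing collateral=20) = 20; EF_Sales training = 20+13 = 33
Expected project duration μ = 33 days. Critical path: Packaging design → Marketing collateral → Sales training.

33 days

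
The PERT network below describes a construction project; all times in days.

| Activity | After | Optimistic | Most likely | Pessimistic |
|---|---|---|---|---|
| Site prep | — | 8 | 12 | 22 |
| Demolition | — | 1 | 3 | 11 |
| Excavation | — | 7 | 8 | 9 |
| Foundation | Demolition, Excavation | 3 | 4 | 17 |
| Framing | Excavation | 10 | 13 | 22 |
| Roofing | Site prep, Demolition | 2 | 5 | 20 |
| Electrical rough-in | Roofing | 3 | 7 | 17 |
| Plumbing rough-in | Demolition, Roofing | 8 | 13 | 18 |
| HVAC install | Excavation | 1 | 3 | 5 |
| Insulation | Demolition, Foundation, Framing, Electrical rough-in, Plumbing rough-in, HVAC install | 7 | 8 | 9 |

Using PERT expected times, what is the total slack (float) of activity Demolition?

9 days

te_Site prep = (8 + 4·12 + 22)/6 = 78/6 = 13
te_Demolition = (1 + 4·3 + 11)/6 = 24/6 = 4
te_Excavation = (7 + 4·8 + 9)/6 = 48/6 = 8
te_Foundation = (3 + 4·4 + 17)/6 = 36/6 = 6
te_Framing = (10 + 4·13 + 22)/6 = 84/6 = 14
te_Roofing = (2 + 4·5 + 20)/6 = 42/6 = 7
te_Electrical rough-in = (3 + 4·7 + 17)/6 = 48/6 = 8
te_Plumbing rough-in = (8 + 4·13 + 18)/6 = 78/6 = 13
te_HVAC install = (1 + 4·3 + 5)/6 = 18/6 = 3
te_Insulation = (7 + 4·8 + 9)/6 = 48/6 = 8

Forward pass:
ES_Site prep = 0; EF_Site prep = 13
ES_Demolition = 0; EF_Demolition = 4
ES_Excavation = 0; EF_Excavation = 8
ES_Foundation = max(EF_Demolition=4, EF_Excavation=8) = 8; EF_Foundation = 8+6 = 14
ES_Framing = 8; EF_Framing = 8+14 = 22
ES_Roofing = max(EF_Site prep=13, EF_Demolition=4) = 13; EF_Roofing = 13+7 = 20
ES_Electrical rough-in = 20; EF_Electrical rough-in = 20+8 = 28
ES_Plumbing rough-in = max(EF_Demolition=4, EF_Roofing=20) = 20; EF_Plumbing rough-in = 20+13 = 33
ES_HVAC install = 8; EF_HVAC install = 8+3 = 11
ES_Insulation = max(EF_Demolition=4, EF_Foundation=14, EF_Framing=22, EF_Electrical rough-in=28, EF_Plumbing rough-in=33, EF_HVAC install=11) = 33; EF_Insulation = 33+8 = 41
Expected project duration μ = 41 days. Critical path: Site prep → Roofing → Plumbing rough-in → Insulation.

Backward pass:
LF_Insulation = 41; LS_Insulation = 41−8 = 33
LF_HVAC install = LS_Insulation = 33; LS_HVAC install = 33−3 = 30
LF_Plumbing rough-in = LS_Insulation = 33; LS_Plumbing rough-in = 33−13 = 20
LF_Electrical rough-in = LS_Insulation = 33; LS_Electrical rough-in = 33−8 = 25
LF_Roofing = min(LS_Electrical rough-in=25, LS_Plumbing rough-in=20) = 20; LS_Roofing = 20−7 = 13
LF_Framing = LS_Insulation = 33; LS_Framing = 33−14 = 19
LF_Foundation = LS_Insulation = 33; LS_Foundation = 33−6 = 27
LF_Excavation = min(LS_Foundation=27, LS_Framing=19, LS_HVAC install=30) = 19; LS_Excavation = 19−8 = 11
LF_Demolition = min(LS_Foundation=27, LS_Roofing=13, LS_Plumbing rough-in=20, LS_Insulation=33) = 13; LS_Demolition = 13−4 = 9
LF_Site prep = LS_Roofing = 13; LS_Site prep = 13−13 = 0
Slack_Demolition = LS_Demolition − ES_Demolition = 9 − 0 = 9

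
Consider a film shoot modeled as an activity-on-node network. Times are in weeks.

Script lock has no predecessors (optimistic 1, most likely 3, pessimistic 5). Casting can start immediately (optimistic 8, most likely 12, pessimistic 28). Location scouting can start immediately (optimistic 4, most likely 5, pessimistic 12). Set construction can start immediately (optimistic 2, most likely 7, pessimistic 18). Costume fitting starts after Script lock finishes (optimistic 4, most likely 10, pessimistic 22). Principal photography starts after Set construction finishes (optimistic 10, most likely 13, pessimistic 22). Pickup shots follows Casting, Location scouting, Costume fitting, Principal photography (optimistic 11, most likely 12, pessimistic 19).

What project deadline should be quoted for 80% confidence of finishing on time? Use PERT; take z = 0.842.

te_Script lock = (1 + 4·3 + 5)/6 = 18/6 = 3; σ²_Script lock = ((5−1)/6)² = 0.444
te_Casting = (8 + 4·12 + 28)/6 = 84/6 = 14; σ²_Casting = ((28−8)/6)² = 11.111
te_Location scouting = (4 + 4·5 + 12)/6 = 36/6 = 6; σ²_Location scouting = ((12−4)/6)² = 1.778
te_Set construction = (2 + 4·7 + 18)/6 = 48/6 = 8; σ²_Set construction = ((18−2)/6)² = 7.111
te_Costume fitting = (4 + 4·10 + 22)/6 = 66/6 = 11; σ²_Costume fitting = ((22−4)/6)² = 9.000
te_Principal photography = (10 + 4·13 + 22)/6 = 84/6 = 14; σ²_Principal photography = ((22−10)/6)² = 4.000
te_Pickup shots = (11 + 4·12 + 19)/6 = 78/6 = 13; σ²_Pickup shots = ((19−11)/6)² = 1.778

Forward pass:
ES_Script lock = 0; EF_Script lock = 3
ES_Casting = 0; EF_Casting = 14
ES_Location scouting = 0; EF_Location scouting = 6
ES_Set construction = 0; EF_Set construction = 8
ES_Costume fitting = 3; EF_Costume fitting = 3+11 = 14
ES_Principal photography = 8; EF_Principal photography = 8+14 = 22
ES_Pickup shots = max(EF_Casting=14, EF_Location scouting=6, EF_Costume fitting=14, EF_Principal photography=22) = 22; EF_Pickup shots = 22+13 = 35
Expected project duration μ = 35 weeks. Critical path: Set construction → Principal photography → Pickup shots.

Variance along critical path = 7.111 + 4.000 + 1.778 = 12.889; σ = 3.590 weeks.
D = μ + z·σ = 35 + 0.842·3.590 = 38.0 weeks

38.0 weeks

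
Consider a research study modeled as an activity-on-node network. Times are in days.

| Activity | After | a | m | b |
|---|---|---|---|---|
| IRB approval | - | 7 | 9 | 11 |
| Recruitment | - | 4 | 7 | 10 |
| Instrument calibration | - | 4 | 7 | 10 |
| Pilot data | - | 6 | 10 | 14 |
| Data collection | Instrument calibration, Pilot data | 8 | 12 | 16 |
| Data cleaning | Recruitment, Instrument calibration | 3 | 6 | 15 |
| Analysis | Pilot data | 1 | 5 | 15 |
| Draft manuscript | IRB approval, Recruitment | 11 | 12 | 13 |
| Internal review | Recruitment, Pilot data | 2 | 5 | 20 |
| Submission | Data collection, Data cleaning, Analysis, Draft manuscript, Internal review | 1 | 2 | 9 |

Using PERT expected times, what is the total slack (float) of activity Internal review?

5 days

te_IRB approval = (7 + 4·9 + 11)/6 = 54/6 = 9
te_Recruitment = (4 + 4·7 + 10)/6 = 42/6 = 7
te_Instrument calibration = (4 + 4·7 + 10)/6 = 42/6 = 7
te_Pilot data = (6 + 4·10 + 14)/6 = 60/6 = 10
te_Data collection = (8 + 4·12 + 16)/6 = 72/6 = 12
te_Data cleaning = (3 + 4·6 + 15)/6 = 42/6 = 7
te_Analysis = (1 + 4·5 + 15)/6 = 36/6 = 6
te_Draft manuscript = (11 + 4·12 + 13)/6 = 72/6 = 12
te_Internal review = (2 + 4·5 + 20)/6 = 42/6 = 7
te_Submission = (1 + 4·2 + 9)/6 = 18/6 = 3

Forward pass:
ES_IRB approval = 0; EF_IRB approval = 9
ES_Recruitment = 0; EF_Recruitment = 7
ES_Instrument calibration = 0; EF_Instrument calibration = 7
ES_Pilot data = 0; EF_Pilot data = 10
ES_Data collection = max(EF_Instrument calibration=7, EF_Pilot data=10) = 10; EF_Data collection = 10+12 = 22
ES_Data cleaning = max(EF_Recruitment=7, EF_Instrument calibration=7) = 7; EF_Data cleaning = 7+7 = 14
ES_Analysis = 10; EF_Analysis = 10+6 = 16
ES_Draft manuscript = max(EF_IRB approval=9, EF_Recruitment=7) = 9; EF_Draft manuscript = 9+12 = 21
ES_Internal review = max(EF_Recruitment=7, EF_Pilot data=10) = 10; EF_Internal review = 10+7 = 17
ES_Submission = max(EF_Data collection=22, EF_Data cleaning=14, EF_Analysis=16, EF_Draft manuscript=21, EF_Internal review=17) = 22; EF_Submission = 22+3 = 25
Expected project duration μ = 25 days. Critical path: Pilot data → Data collection → Submission.

Backward pass:
LF_Submission = 25; LS_Submission = 25−3 = 22
LF_Internal review = LS_Submission = 22; LS_Internal review = 22−7 = 15
LF_Draft manuscript = LS_Submission = 22; LS_Draft manuscript = 22−12 = 10
LF_Analysis = LS_Submission = 22; LS_Analysis = 22−6 = 16
LF_Data cleaning = LS_Submission = 22; LS_Data cleaning = 22−7 = 15
LF_Data collection = LS_Submission = 22; LS_Data collection = 22−12 = 10
LF_Pilot data = min(LS_Data collection=10, LS_Analysis=16, LS_Internal review=15) = 10; LS_Pilot data = 10−10 = 0
LF_Instrument calibration = min(LS_Data collection=10, LS_Data cleaning=15) = 10; LS_Instrument calibration = 10−7 = 3
LF_Recruitment = min(LS_Data cleaning=15, LS_Draft manuscript=10, LS_Internal review=15) = 10; LS_Recruitment = 10−7 = 3
LF_IRB approval = LS_Draft manuscript = 10; LS_IRB approval = 10−9 = 1
Slack_Internal review = LS_Internal review − ES_Internal review = 15 − 10 = 5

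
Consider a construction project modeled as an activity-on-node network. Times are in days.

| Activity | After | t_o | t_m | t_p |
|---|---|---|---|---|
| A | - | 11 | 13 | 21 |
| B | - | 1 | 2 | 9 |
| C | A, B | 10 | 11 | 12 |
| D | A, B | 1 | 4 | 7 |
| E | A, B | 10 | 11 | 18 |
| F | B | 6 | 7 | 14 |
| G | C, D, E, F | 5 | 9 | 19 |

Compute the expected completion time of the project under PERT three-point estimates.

te_A = (11 + 4·13 + 21)/6 = 84/6 = 14
te_B = (1 + 4·2 + 9)/6 = 18/6 = 3
te_C = (10 + 4·11 + 12)/6 = 66/6 = 11
te_D = (1 + 4·4 + 7)/6 = 24/6 = 4
te_E = (10 + 4·11 + 18)/6 = 72/6 = 12
te_F = (6 + 4·7 + 14)/6 = 48/6 = 8
te_G = (5 + 4·9 + 19)/6 = 60/6 = 10

Forward pass:
ES_A = 0; EF_A = 14
ES_B = 0; EF_B = 3
ES_C = max(EF_A=14, EF_B=3) = 14; EF_C = 14+11 = 25
ES_D = max(EF_A=14, EF_B=3) = 14; EF_D = 14+4 = 18
ES_E = max(EF_A=14, EF_B=3) = 14; EF_E = 14+12 = 26
ES_F = 3; EF_F = 3+8 = 11
ES_G = max(EF_C=25, EF_D=18, EF_E=26, EF_F=11) = 26; EF_G = 26+10 = 36
Expected project duration μ = 36 days. Critical path: A → E → G.

36 days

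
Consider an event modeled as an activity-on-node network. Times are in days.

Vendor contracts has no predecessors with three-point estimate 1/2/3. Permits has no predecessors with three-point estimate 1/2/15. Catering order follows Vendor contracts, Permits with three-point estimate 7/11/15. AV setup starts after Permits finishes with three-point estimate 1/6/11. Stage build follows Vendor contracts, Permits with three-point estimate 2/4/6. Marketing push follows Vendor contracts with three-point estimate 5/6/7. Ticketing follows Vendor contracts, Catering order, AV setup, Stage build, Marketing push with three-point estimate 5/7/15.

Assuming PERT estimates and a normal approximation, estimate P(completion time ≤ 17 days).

0.029

te_Vendor contracts = (1 + 4·2 + 3)/6 = 12/6 = 2; σ²_Vendor contracts = ((3−1)/6)² = 0.111
te_Permits = (1 + 4·2 + 15)/6 = 24/6 = 4; σ²_Permits = ((15−1)/6)² = 5.444
te_Catering order = (7 + 4·11 + 15)/6 = 66/6 = 11; σ²_Catering order = ((15−7)/6)² = 1.778
te_AV setup = (1 + 4·6 + 11)/6 = 36/6 = 6; σ²_AV setup = ((11−1)/6)² = 2.778
te_Stage build = (2 + 4·4 + 6)/6 = 24/6 = 4; σ²_Stage build = ((6−2)/6)² = 0.444
te_Marketing push = (5 + 4·6 + 7)/6 = 36/6 = 6; σ²_Marketing push = ((7−5)/6)² = 0.111
te_Ticketing = (5 + 4·7 + 15)/6 = 48/6 = 8; σ²_Ticketing = ((15−5)/6)² = 2.778

Forward pass:
ES_Vendor contracts = 0; EF_Vendor contracts = 2
ES_Permits = 0; EF_Permits = 4
ES_Catering order = max(EF_Vendor contracts=2, EF_Permits=4) = 4; EF_Catering order = 4+11 = 15
ES_AV setup = 4; EF_AV setup = 4+6 = 10
ES_Stage build = max(EF_Vendor contracts=2, EF_Permits=4) = 4; EF_Stage build = 4+4 = 8
ES_Marketing push = 2; EF_Marketing push = 2+6 = 8
ES_Ticketing = max(EF_Vendor contracts=2, EF_Catering order=15, EF_AV setup=10, EF_Stage build=8, EF_Marketing push=8) = 15; EF_Ticketing = 15+8 = 23
Expected project duration μ = 23 days. Critical path: Permits → Catering order → Ticketing.

Variance along critical path = 5.444 + 1.778 + 2.778 = 10.000; σ = √10.000 = 3.162 days.
Z = (17 − 23) / 3.162 = -1.897
P(T ≤ 17) = Φ(-1.897) ≈ 0.029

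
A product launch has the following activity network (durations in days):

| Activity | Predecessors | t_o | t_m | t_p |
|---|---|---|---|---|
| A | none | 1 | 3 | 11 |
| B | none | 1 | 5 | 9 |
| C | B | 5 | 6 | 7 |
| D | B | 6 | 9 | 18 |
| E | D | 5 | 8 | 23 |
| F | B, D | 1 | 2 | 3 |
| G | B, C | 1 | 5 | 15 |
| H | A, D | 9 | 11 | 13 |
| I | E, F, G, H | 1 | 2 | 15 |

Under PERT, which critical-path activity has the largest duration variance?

I

te_A = (1 + 4·3 + 11)/6 = 24/6 = 4; σ²_A = ((11−1)/6)² = 2.778
te_B = (1 + 4·5 + 9)/6 = 30/6 = 5; σ²_B = ((9−1)/6)² = 1.778
te_C = (5 + 4·6 + 7)/6 = 36/6 = 6; σ²_C = ((7−5)/6)² = 0.111
te_D = (6 + 4·9 + 18)/6 = 60/6 = 10; σ²_D = ((18−6)/6)² = 4.000
te_E = (5 + 4·8 + 23)/6 = 60/6 = 10; σ²_E = ((23−5)/6)² = 9.000
te_F = (1 + 4·2 + 3)/6 = 12/6 = 2; σ²_F = ((3−1)/6)² = 0.111
te_G = (1 + 4·5 + 15)/6 = 36/6 = 6; σ²_G = ((15−1)/6)² = 5.444
te_H = (9 + 4·11 + 13)/6 = 66/6 = 11; σ²_H = ((13−9)/6)² = 0.444
te_I = (1 + 4·2 + 15)/6 = 24/6 = 4; σ²_I = ((15−1)/6)² = 5.444

Forward pass:
ES_A = 0; EF_A = 4
ES_B = 0; EF_B = 5
ES_C = 5; EF_C = 5+6 = 11
ES_D = 5; EF_D = 5+10 = 15
ES_E = 15; EF_E = 15+10 = 25
ES_F = max(EF_B=5, EF_D=15) = 15; EF_F = 15+2 = 17
ES_G = max(EF_B=5, EF_C=11) = 11; EF_G = 11+6 = 17
ES_H = max(EF_A=4, EF_D=15) = 15; EF_H = 15+11 = 26
ES_I = max(EF_E=25, EF_F=17, EF_G=17, EF_H=26) = 26; EF_I = 26+4 = 30
Expected project duration μ = 30 days. Critical path: B → D → H → I.

Variances on critical path: σ²_B=1.778, σ²_D=4.000, σ²_H=0.444, σ²_I=5.444.
Largest is σ²_I = 5.444.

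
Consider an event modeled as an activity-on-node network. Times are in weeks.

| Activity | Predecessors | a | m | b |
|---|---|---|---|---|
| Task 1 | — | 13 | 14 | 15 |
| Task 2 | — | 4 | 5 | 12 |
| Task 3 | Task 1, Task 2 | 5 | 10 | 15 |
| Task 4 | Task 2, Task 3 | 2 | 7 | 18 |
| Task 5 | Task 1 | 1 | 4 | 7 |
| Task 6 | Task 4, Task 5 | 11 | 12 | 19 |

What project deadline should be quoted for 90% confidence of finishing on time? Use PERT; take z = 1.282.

te_Task 1 = (13 + 4·14 + 15)/6 = 84/6 = 14; σ²_Task 1 = ((15−13)/6)² = 0.111
te_Task 2 = (4 + 4·5 + 12)/6 = 36/6 = 6; σ²_Task 2 = ((12−4)/6)² = 1.778
te_Task 3 = (5 + 4·10 + 15)/6 = 60/6 = 10; σ²_Task 3 = ((15−5)/6)² = 2.778
te_Task 4 = (2 + 4·7 + 18)/6 = 48/6 = 8; σ²_Task 4 = ((18−2)/6)² = 7.111
te_Task 5 = (1 + 4·4 + 7)/6 = 24/6 = 4; σ²_Task 5 = ((7−1)/6)² = 1.000
te_Task 6 = (11 + 4·12 + 19)/6 = 78/6 = 13; σ²_Task 6 = ((19−11)/6)² = 1.778

Forward pass:
ES_Task 1 = 0; EF_Task 1 = 14
ES_Task 2 = 0; EF_Task 2 = 6
ES_Task 3 = max(EF_Task 1=14, EF_Task 2=6) = 14; EF_Task 3 = 14+10 = 24
ES_Task 4 = max(EF_Task 2=6, EF_Task 3=24) = 24; EF_Task 4 = 24+8 = 32
ES_Task 5 = 14; EF_Task 5 = 14+4 = 18
ES_Task 6 = max(EF_Task 4=32, EF_Task 5=18) = 32; EF_Task 6 = 32+13 = 45
Expected project duration μ = 45 weeks. Critical path: Task 1 → Task 3 → Task 4 → Task 6.

Variance along critical path = 0.111 + 2.778 + 7.111 + 1.778 = 11.778; σ = 3.432 weeks.
D = μ + z·σ = 45 + 1.282·3.432 = 49.4 weeks

49.4 weeks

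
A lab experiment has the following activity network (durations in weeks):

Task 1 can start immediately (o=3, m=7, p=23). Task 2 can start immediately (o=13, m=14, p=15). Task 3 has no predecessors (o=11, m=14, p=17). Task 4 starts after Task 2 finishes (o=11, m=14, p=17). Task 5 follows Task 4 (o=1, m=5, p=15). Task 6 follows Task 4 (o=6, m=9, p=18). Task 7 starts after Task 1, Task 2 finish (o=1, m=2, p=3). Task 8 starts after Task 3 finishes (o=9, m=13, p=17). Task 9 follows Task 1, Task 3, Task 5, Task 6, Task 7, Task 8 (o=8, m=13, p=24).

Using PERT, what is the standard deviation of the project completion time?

te_Task 1 = (3 + 4·7 + 23)/6 = 54/6 = 9; σ²_Task 1 = ((23−3)/6)² = 11.111
te_Task 2 = (13 + 4·14 + 15)/6 = 84/6 = 14; σ²_Task 2 = ((15−13)/6)² = 0.111
te_Task 3 = (11 + 4·14 + 17)/6 = 84/6 = 14; σ²_Task 3 = ((17−11)/6)² = 1.000
te_Task 4 = (11 + 4·14 + 17)/6 = 84/6 = 14; σ²_Task 4 = ((17−11)/6)² = 1.000
te_Task 5 = (1 + 4·5 + 15)/6 = 36/6 = 6; σ²_Task 5 = ((15−1)/6)² = 5.444
te_Task 6 = (6 + 4·9 + 18)/6 = 60/6 = 10; σ²_Task 6 = ((18−6)/6)² = 4.000
te_Task 7 = (1 + 4·2 + 3)/6 = 12/6 = 2; σ²_Task 7 = ((3−1)/6)² = 0.111
te_Task 8 = (9 + 4·13 + 17)/6 = 78/6 = 13; σ²_Task 8 = ((17−9)/6)² = 1.778
te_Task 9 = (8 + 4·13 + 24)/6 = 84/6 = 14; σ²_Task 9 = ((24−8)/6)² = 7.111

Forward pass:
ES_Task 1 = 0; EF_Task 1 = 9
ES_Task 2 = 0; EF_Task 2 = 14
ES_Task 3 = 0; EF_Task 3 = 14
ES_Task 4 = 14; EF_Task 4 = 14+14 = 28
ES_Task 5 = 28; EF_Task 5 = 28+6 = 34
ES_Task 6 = 28; EF_Task 6 = 28+10 = 38
ES_Task 7 = max(EF_Task 1=9, EF_Task 2=14) = 14; EF_Task 7 = 14+2 = 16
ES_Task 8 = 14; EF_Task 8 = 14+13 = 27
ES_Task 9 = max(EF_Task 1=9, EF_Task 3=14, EF_Task 5=34, EF_Task 6=38, EF_Task 7=16, EF_Task 8=27) = 38; EF_Task 9 = 38+14 = 52
Expected project duration μ = 52 weeks. Critical path: Task 2 → Task 4 → Task 6 → Task 9.

Variance along critical path = 0.111 + 1.000 + 4.000 + 7.111 = 12.222
σ = √12.222 = 3.496 weeks

3.50 weeks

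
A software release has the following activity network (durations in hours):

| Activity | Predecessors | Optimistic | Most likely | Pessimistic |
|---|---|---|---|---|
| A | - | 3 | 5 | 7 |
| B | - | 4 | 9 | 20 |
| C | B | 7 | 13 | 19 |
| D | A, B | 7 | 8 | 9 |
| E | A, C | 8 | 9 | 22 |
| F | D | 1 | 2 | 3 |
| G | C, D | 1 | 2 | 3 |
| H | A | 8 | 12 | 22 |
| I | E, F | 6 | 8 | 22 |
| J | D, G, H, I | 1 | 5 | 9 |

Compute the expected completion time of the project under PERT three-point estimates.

49 hours

te_A = (3 + 4·5 + 7)/6 = 30/6 = 5
te_B = (4 + 4·9 + 20)/6 = 60/6 = 10
te_C = (7 + 4·13 + 19)/6 = 78/6 = 13
te_D = (7 + 4·8 + 9)/6 = 48/6 = 8
te_E = (8 + 4·9 + 22)/6 = 66/6 = 11
te_F = (1 + 4·2 + 3)/6 = 12/6 = 2
te_G = (1 + 4·2 + 3)/6 = 12/6 = 2
te_H = (8 + 4·12 + 22)/6 = 78/6 = 13
te_I = (6 + 4·8 + 22)/6 = 60/6 = 10
te_J = (1 + 4·5 + 9)/6 = 30/6 = 5

Forward pass:
ES_A = 0; EF_A = 5
ES_B = 0; EF_B = 10
ES_C = 10; EF_C = 10+13 = 23
ES_D = max(EF_A=5, EF_B=10) = 10; EF_D = 10+8 = 18
ES_E = max(EF_A=5, EF_C=23) = 23; EF_E = 23+11 = 34
ES_F = 18; EF_F = 18+2 = 20
ES_G = max(EF_C=23, EF_D=18) = 23; EF_G = 23+2 = 25
ES_H = 5; EF_H = 5+13 = 18
ES_I = max(EF_E=34, EF_F=20) = 34; EF_I = 34+10 = 44
ES_J = max(EF_D=18, EF_G=25, EF_H=18, EF_I=44) = 44; EF_J = 44+5 = 49
Expected project duration μ = 49 hours. Critical path: B → C → E → I → J.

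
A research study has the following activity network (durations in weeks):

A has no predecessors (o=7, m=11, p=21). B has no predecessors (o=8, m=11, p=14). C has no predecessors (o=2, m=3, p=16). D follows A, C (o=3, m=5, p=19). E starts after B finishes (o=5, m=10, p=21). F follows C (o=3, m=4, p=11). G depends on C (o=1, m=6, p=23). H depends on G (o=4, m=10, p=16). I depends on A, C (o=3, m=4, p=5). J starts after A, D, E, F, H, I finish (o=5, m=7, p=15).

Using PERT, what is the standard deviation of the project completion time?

5.07 weeks

te_A = (7 + 4·11 + 21)/6 = 72/6 = 12; σ²_A = ((21−7)/6)² = 5.444
te_B = (8 + 4·11 + 14)/6 = 66/6 = 11; σ²_B = ((14−8)/6)² = 1.000
te_C = (2 + 4·3 + 16)/6 = 30/6 = 5; σ²_C = ((16−2)/6)² = 5.444
te_D = (3 + 4·5 + 19)/6 = 42/6 = 7; σ²_D = ((19−3)/6)² = 7.111
te_E = (5 + 4·10 + 21)/6 = 66/6 = 11; σ²_E = ((21−5)/6)² = 7.111
te_F = (3 + 4·4 + 11)/6 = 30/6 = 5; σ²_F = ((11−3)/6)² = 1.778
te_G = (1 + 4·6 + 23)/6 = 48/6 = 8; σ²_G = ((23−1)/6)² = 13.444
te_H = (4 + 4·10 + 16)/6 = 60/6 = 10; σ²_H = ((16−4)/6)² = 4.000
te_I = (3 + 4·4 + 5)/6 = 24/6 = 4; σ²_I = ((5−3)/6)² = 0.111
te_J = (5 + 4·7 + 15)/6 = 48/6 = 8; σ²_J = ((15−5)/6)² = 2.778

Forward pass:
ES_A = 0; EF_A = 12
ES_B = 0; EF_B = 11
ES_C = 0; EF_C = 5
ES_D = max(EF_A=12, EF_C=5) = 12; EF_D = 12+7 = 19
ES_E = 11; EF_E = 11+11 = 22
ES_F = 5; EF_F = 5+5 = 10
ES_G = 5; EF_G = 5+8 = 13
ES_H = 13; EF_H = 13+10 = 23
ES_I = max(EF_A=12, EF_C=5) = 12; EF_I = 12+4 = 16
ES_J = max(EF_A=12, EF_D=19, EF_E=22, EF_F=10, EF_H=23, EF_I=16) = 23; EF_J = 23+8 = 31
Expected project duration μ = 31 weeks. Critical path: C → G → H → J.

Variance along critical path = 5.444 + 13.444 + 4.000 + 2.778 = 25.667
σ = √25.667 = 5.066 weeks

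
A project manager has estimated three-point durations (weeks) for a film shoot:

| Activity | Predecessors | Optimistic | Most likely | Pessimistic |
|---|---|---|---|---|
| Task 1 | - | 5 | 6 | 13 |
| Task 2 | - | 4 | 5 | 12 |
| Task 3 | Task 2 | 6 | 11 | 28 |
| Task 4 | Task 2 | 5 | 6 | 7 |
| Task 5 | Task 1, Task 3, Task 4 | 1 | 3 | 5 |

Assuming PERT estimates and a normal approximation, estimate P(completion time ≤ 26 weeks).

te_Task 1 = (5 + 4·6 + 13)/6 = 42/6 = 7; σ²_Task 1 = ((13−5)/6)² = 1.778
te_Task 2 = (4 + 4·5 + 12)/6 = 36/6 = 6; σ²_Task 2 = ((12−4)/6)² = 1.778
te_Task 3 = (6 + 4·11 + 28)/6 = 78/6 = 13; σ²_Task 3 = ((28−6)/6)² = 13.444
te_Task 4 = (5 + 4·6 + 7)/6 = 36/6 = 6; σ²_Task 4 = ((7−5)/6)² = 0.111
te_Task 5 = (1 + 4·3 + 5)/6 = 18/6 = 3; σ²_Task 5 = ((5−1)/6)² = 0.444

Forward pass:
ES_Task 1 = 0; EF_Task 1 = 7
ES_Task 2 = 0; EF_Task 2 = 6
ES_Task 3 = 6; EF_Task 3 = 6+13 = 19
ES_Task 4 = 6; EF_Task 4 = 6+6 = 12
ES_Task 5 = max(EF_Task 1=7, EF_Task 3=19, EF_Task 4=12) = 19; EF_Task 5 = 19+3 = 22
Expected project duration μ = 22 weeks. Critical path: Task 2 → Task 3 → Task 5.

Variance along critical path = 1.778 + 13.444 + 0.444 = 15.667; σ = √15.667 = 3.958 weeks.
Z = (26 − 22) / 3.958 = 1.011
P(T ≤ 26) = Φ(1.011) ≈ 0.844

0.844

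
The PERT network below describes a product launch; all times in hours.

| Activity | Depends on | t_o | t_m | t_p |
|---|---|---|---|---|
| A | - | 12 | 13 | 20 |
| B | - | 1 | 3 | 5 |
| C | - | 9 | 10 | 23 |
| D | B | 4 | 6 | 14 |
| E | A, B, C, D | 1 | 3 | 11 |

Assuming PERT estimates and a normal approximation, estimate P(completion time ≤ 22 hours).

0.970

te_A = (12 + 4·13 + 20)/6 = 84/6 = 14; σ²_A = ((20−12)/6)² = 1.778
te_B = (1 + 4·3 + 5)/6 = 18/6 = 3; σ²_B = ((5−1)/6)² = 0.444
te_C = (9 + 4·10 + 23)/6 = 72/6 = 12; σ²_C = ((23−9)/6)² = 5.444
te_D = (4 + 4·6 + 14)/6 = 42/6 = 7; σ²_D = ((14−4)/6)² = 2.778
te_E = (1 + 4·3 + 11)/6 = 24/6 = 4; σ²_E = ((11−1)/6)² = 2.778

Forward pass:
ES_A = 0; EF_A = 14
ES_B = 0; EF_B = 3
ES_C = 0; EF_C = 12
ES_D = 3; EF_D = 3+7 = 10
ES_E = max(EF_A=14, EF_B=3, EF_C=12, EF_D=10) = 14; EF_E = 14+4 = 18
Expected project duration μ = 18 hours. Critical path: A → E.

Variance along critical path = 1.778 + 2.778 = 4.556; σ = √4.556 = 2.134 hours.
Z = (22 − 18) / 2.134 = 1.874
P(T ≤ 22) = Φ(1.874) ≈ 0.970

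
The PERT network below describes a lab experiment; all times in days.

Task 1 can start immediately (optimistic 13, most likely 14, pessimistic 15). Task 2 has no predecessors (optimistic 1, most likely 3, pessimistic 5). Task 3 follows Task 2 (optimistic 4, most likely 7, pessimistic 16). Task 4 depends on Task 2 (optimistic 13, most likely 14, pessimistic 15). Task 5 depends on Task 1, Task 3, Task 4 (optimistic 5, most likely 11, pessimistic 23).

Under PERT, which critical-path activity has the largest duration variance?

Task 5

te_Task 1 = (13 + 4·14 + 15)/6 = 84/6 = 14; σ²_Task 1 = ((15−13)/6)² = 0.111
te_Task 2 = (1 + 4·3 + 5)/6 = 18/6 = 3; σ²_Task 2 = ((5−1)/6)² = 0.444
te_Task 3 = (4 + 4·7 + 16)/6 = 48/6 = 8; σ²_Task 3 = ((16−4)/6)² = 4.000
te_Task 4 = (13 + 4·14 + 15)/6 = 84/6 = 14; σ²_Task 4 = ((15−13)/6)² = 0.111
te_Task 5 = (5 + 4·11 + 23)/6 = 72/6 = 12; σ²_Task 5 = ((23−5)/6)² = 9.000

Forward pass:
ES_Task 1 = 0; EF_Task 1 = 14
ES_Task 2 = 0; EF_Task 2 = 3
ES_Task 3 = 3; EF_Task 3 = 3+8 = 11
ES_Task 4 = 3; EF_Task 4 = 3+14 = 17
ES_Task 5 = max(EF_Task 1=14, EF_Task 3=11, EF_Task 4=17) = 17; EF_Task 5 = 17+12 = 29
Expected project duration μ = 29 days. Critical path: Task 2 → Task 4 → Task 5.

Variances on critical path: σ²_Task 2=0.444, σ²_Task 4=0.111, σ²_Task 5=9.000.
Largest is σ²_Task 5 = 9.000.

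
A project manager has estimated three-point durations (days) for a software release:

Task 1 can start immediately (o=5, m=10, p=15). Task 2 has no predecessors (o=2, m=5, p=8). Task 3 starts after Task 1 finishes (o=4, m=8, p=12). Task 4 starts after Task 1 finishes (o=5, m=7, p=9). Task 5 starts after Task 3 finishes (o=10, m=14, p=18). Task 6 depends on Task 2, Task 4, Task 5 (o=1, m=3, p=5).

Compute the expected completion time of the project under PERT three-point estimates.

te_Task 1 = (5 + 4·10 + 15)/6 = 60/6 = 10
te_Task 2 = (2 + 4·5 + 8)/6 = 30/6 = 5
te_Task 3 = (4 + 4·8 + 12)/6 = 48/6 = 8
te_Task 4 = (5 + 4·7 + 9)/6 = 42/6 = 7
te_Task 5 = (10 + 4·14 + 18)/6 = 84/6 = 14
te_Task 6 = (1 + 4·3 + 5)/6 = 18/6 = 3

Forward pass:
ES_Task 1 = 0; EF_Task 1 = 10
ES_Task 2 = 0; EF_Task 2 = 5
ES_Task 3 = 10; EF_Task 3 = 10+8 = 18
ES_Task 4 = 10; EF_Task 4 = 10+7 = 17
ES_Task 5 = 18; EF_Task 5 = 18+14 = 32
ES_Task 6 = max(EF_Task 2=5, EF_Task 4=17, EF_Task 5=32) = 32; EF_Task 6 = 32+3 = 35
Expected project duration μ = 35 days. Critical path: Task 1 → Task 3 → Task 5 → Task 6.

35 days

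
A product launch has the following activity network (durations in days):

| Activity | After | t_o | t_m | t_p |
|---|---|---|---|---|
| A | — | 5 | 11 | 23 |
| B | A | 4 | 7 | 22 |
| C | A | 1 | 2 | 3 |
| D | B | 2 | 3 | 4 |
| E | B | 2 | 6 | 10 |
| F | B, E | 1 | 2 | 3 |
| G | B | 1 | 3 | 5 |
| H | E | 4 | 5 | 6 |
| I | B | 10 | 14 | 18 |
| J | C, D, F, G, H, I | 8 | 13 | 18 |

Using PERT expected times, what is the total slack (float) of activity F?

te_A = (5 + 4·11 + 23)/6 = 72/6 = 12
te_B = (4 + 4·7 + 22)/6 = 54/6 = 9
te_C = (1 + 4·2 + 3)/6 = 12/6 = 2
te_D = (2 + 4·3 + 4)/6 = 18/6 = 3
te_E = (2 + 4·6 + 10)/6 = 36/6 = 6
te_F = (1 + 4·2 + 3)/6 = 12/6 = 2
te_G = (1 + 4·3 + 5)/6 = 18/6 = 3
te_H = (4 + 4·5 + 6)/6 = 30/6 = 5
te_I = (10 + 4·14 + 18)/6 = 84/6 = 14
te_J = (8 + 4·13 + 18)/6 = 78/6 = 13

Forward pass:
ES_A = 0; EF_A = 12
ES_B = 12; EF_B = 12+9 = 21
ES_C = 12; EF_C = 12+2 = 14
ES_D = 21; EF_D = 21+3 = 24
ES_E = 21; EF_E = 21+6 = 27
ES_F = max(EF_B=21, EF_E=27) = 27; EF_F = 27+2 = 29
ES_G = 21; EF_G = 21+3 = 24
ES_H = 27; EF_H = 27+5 = 32
ES_I = 21; EF_I = 21+14 = 35
ES_J = max(EF_C=14, EF_D=24, EF_F=29, EF_G=24, EF_H=32, EF_I=35) = 35; EF_J = 35+13 = 48
Expected project duration μ = 48 days. Critical path: A → B → I → J.

Backward pass:
LF_J = 48; LS_J = 48−13 = 35
LF_I = LS_J = 35; LS_I = 35−14 = 21
LF_H = LS_J = 35; LS_H = 35−5 = 30
LF_G = LS_J = 35; LS_G = 35−3 = 32
LF_F = LS_J = 35; LS_F = 35−2 = 33
LF_E = min(LS_F=33, LS_H=30) = 30; LS_E = 30−6 = 24
LF_D = LS_J = 35; LS_D = 35−3 = 32
LF_C = LS_J = 35; LS_C = 35−2 = 33
LF_B = min(LS_D=32, LS_E=24, LS_F=33, LS_G=32, LS_I=21) = 21; LS_B = 21−9 = 12
LF_A = min(LS_B=12, LS_C=33) = 12; LS_A = 12−12 = 0
Slack_F = LS_F − ES_F = 33 − 27 = 6

6 days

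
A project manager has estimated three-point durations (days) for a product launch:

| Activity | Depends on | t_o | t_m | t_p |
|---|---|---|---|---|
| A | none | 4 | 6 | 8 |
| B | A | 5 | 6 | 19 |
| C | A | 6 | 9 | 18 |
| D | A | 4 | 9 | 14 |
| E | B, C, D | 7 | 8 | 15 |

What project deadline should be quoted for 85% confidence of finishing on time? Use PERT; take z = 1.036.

27.6 days

te_A = (4 + 4·6 + 8)/6 = 36/6 = 6; σ²_A = ((8−4)/6)² = 0.444
te_B = (5 + 4·6 + 19)/6 = 48/6 = 8; σ²_B = ((19−5)/6)² = 5.444
te_C = (6 + 4·9 + 18)/6 = 60/6 = 10; σ²_C = ((18−6)/6)² = 4.000
te_D = (4 + 4·9 + 14)/6 = 54/6 = 9; σ²_D = ((14−4)/6)² = 2.778
te_E = (7 + 4·8 + 15)/6 = 54/6 = 9; σ²_E = ((15−7)/6)² = 1.778

Forward pass:
ES_A = 0; EF_A = 6
ES_B = 6; EF_B = 6+8 = 14
ES_C = 6; EF_C = 6+10 = 16
ES_D = 6; EF_D = 6+9 = 15
ES_E = max(EF_B=14, EF_C=16, EF_D=15) = 16; EF_E = 16+9 = 25
Expected project duration μ = 25 days. Critical path: A → C → E.

Variance along critical path = 0.444 + 4.000 + 1.778 = 6.222; σ = 2.494 days.
D = μ + z·σ = 25 + 1.036·2.494 = 27.6 days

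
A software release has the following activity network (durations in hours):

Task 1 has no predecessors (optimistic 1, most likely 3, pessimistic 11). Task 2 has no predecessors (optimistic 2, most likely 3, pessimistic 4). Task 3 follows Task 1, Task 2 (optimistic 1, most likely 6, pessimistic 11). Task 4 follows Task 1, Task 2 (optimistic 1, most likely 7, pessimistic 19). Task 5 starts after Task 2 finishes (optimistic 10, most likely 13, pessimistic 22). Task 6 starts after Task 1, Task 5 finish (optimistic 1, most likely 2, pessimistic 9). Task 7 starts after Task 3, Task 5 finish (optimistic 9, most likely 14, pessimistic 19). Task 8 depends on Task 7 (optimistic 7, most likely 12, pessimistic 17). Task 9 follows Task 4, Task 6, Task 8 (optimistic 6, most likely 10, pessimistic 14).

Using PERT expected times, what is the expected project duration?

te_Task 1 = (1 + 4·3 + 11)/6 = 24/6 = 4
te_Task 2 = (2 + 4·3 + 4)/6 = 18/6 = 3
te_Task 3 = (1 + 4·6 + 11)/6 = 36/6 = 6
te_Task 4 = (1 + 4·7 + 19)/6 = 48/6 = 8
te_Task 5 = (10 + 4·13 + 22)/6 = 84/6 = 14
te_Task 6 = (1 + 4·2 + 9)/6 = 18/6 = 3
te_Task 7 = (9 + 4·14 + 19)/6 = 84/6 = 14
te_Task 8 = (7 + 4·12 + 17)/6 = 72/6 = 12
te_Task 9 = (6 + 4·10 + 14)/6 = 60/6 = 10

Forward pass:
ES_Task 1 = 0; EF_Task 1 = 4
ES_Task 2 = 0; EF_Task 2 = 3
ES_Task 3 = max(EF_Task 1=4, EF_Task 2=3) = 4; EF_Task 3 = 4+6 = 10
ES_Task 4 = max(EF_Task 1=4, EF_Task 2=3) = 4; EF_Task 4 = 4+8 = 12
ES_Task 5 = 3; EF_Task 5 = 3+14 = 17
ES_Task 6 = max(EF_Task 1=4, EF_Task 5=17) = 17; EF_Task 6 = 17+3 = 20
ES_Task 7 = max(EF_Task 3=10, EF_Task 5=17) = 17; EF_Task 7 = 17+14 = 31
ES_Task 8 = 31; EF_Task 8 = 31+12 = 43
ES_Task 9 = max(EF_Task 4=12, EF_Task 6=20, EF_Task 8=43) = 43; EF_Task 9 = 43+10 = 53
Expected project duration μ = 53 hours. Critical path: Task 2 → Task 5 → Task 7 → Task 8 → Task 9.

53 hours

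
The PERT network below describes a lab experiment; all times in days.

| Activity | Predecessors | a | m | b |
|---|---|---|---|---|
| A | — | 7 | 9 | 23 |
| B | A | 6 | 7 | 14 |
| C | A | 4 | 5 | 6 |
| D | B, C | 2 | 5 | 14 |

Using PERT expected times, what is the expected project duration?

te_A = (7 + 4·9 + 23)/6 = 66/6 = 11
te_B = (6 + 4·7 + 14)/6 = 48/6 = 8
te_C = (4 + 4·5 + 6)/6 = 30/6 = 5
te_D = (2 + 4·5 + 14)/6 = 36/6 = 6

Forward pass:
ES_A = 0; EF_A = 11
ES_B = 11; EF_B = 11+8 = 19
ES_C = 11; EF_C = 11+5 = 16
ES_D = max(EF_B=19, EF_C=16) = 19; EF_D = 19+6 = 25
Expected project duration μ = 25 days. Critical path: A → B → D.

25 days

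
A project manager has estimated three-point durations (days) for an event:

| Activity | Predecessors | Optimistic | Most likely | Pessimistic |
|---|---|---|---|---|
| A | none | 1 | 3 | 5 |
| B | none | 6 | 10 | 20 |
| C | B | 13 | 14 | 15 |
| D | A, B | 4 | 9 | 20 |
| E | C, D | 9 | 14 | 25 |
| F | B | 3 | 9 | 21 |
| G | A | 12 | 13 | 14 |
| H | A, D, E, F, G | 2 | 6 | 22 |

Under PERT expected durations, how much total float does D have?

te_A = (1 + 4·3 + 5)/6 = 18/6 = 3
te_B = (6 + 4·10 + 20)/6 = 66/6 = 11
te_C = (13 + 4·14 + 15)/6 = 84/6 = 14
te_D = (4 + 4·9 + 20)/6 = 60/6 = 10
te_E = (9 + 4·14 + 25)/6 = 90/6 = 15
te_F = (3 + 4·9 + 21)/6 = 60/6 = 10
te_G = (12 + 4·13 + 14)/6 = 78/6 = 13
te_H = (2 + 4·6 + 22)/6 = 48/6 = 8

Forward pass:
ES_A = 0; EF_A = 3
ES_B = 0; EF_B = 11
ES_C = 11; EF_C = 11+14 = 25
ES_D = max(EF_A=3, EF_B=11) = 11; EF_D = 11+10 = 21
ES_E = max(EF_C=25, EF_D=21) = 25; EF_E = 25+15 = 40
ES_F = 11; EF_F = 11+10 = 21
ES_G = 3; EF_G = 3+13 = 16
ES_H = max(EF_A=3, EF_D=21, EF_E=40, EF_F=21, EF_G=16) = 40; EF_H = 40+8 = 48
Expected project duration μ = 48 days. Critical path: B → C → E → H.

Backward pass:
LF_H = 48; LS_H = 48−8 = 40
LF_G = LS_H = 40; LS_G = 40−13 = 27
LF_F = LS_H = 40; LS_F = 40−10 = 30
LF_E = LS_H = 40; LS_E = 40−15 = 25
LF_D = min(LS_E=25, LS_H=40) = 25; LS_D = 25−10 = 15
LF_C = LS_E = 25; LS_C = 25−14 = 11
LF_B = min(LS_C=11, LS_D=15, LS_F=30) = 11; LS_B = 11−11 = 0
LF_A = min(LS_D=15, LS_G=27, LS_H=40) = 15; LS_A = 15−3 = 12
Slack_D = LS_D − ES_D = 15 − 11 = 4

4 days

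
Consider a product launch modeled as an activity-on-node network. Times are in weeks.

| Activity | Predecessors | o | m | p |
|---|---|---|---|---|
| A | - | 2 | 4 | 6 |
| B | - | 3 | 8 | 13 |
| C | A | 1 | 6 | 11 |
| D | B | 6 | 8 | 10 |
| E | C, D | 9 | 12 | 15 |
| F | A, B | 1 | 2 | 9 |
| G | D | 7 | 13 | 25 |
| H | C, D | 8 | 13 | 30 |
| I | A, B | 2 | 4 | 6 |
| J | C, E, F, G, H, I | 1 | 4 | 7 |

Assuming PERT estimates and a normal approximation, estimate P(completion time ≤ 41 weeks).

0.923

te_A = (2 + 4·4 + 6)/6 = 24/6 = 4; σ²_A = ((6−2)/6)² = 0.444
te_B = (3 + 4·8 + 13)/6 = 48/6 = 8; σ²_B = ((13−3)/6)² = 2.778
te_C = (1 + 4·6 + 11)/6 = 36/6 = 6; σ²_C = ((11−1)/6)² = 2.778
te_D = (6 + 4·8 + 10)/6 = 48/6 = 8; σ²_D = ((10−6)/6)² = 0.444
te_E = (9 + 4·12 + 15)/6 = 72/6 = 12; σ²_E = ((15−9)/6)² = 1.000
te_F = (1 + 4·2 + 9)/6 = 18/6 = 3; σ²_F = ((9−1)/6)² = 1.778
te_G = (7 + 4·13 + 25)/6 = 84/6 = 14; σ²_G = ((25−7)/6)² = 9.000
te_H = (8 + 4·13 + 30)/6 = 90/6 = 15; σ²_H = ((30−8)/6)² = 13.444
te_I = (2 + 4·4 + 6)/6 = 24/6 = 4; σ²_I = ((6−2)/6)² = 0.444
te_J = (1 + 4·4 + 7)/6 = 24/6 = 4; σ²_J = ((7−1)/6)² = 1.000

Forward pass:
ES_A = 0; EF_A = 4
ES_B = 0; EF_B = 8
ES_C = 4; EF_C = 4+6 = 10
ES_D = 8; EF_D = 8+8 = 16
ES_E = max(EF_C=10, EF_D=16) = 16; EF_E = 16+12 = 28
ES_F = max(EF_A=4, EF_B=8) = 8; EF_F = 8+3 = 11
ES_G = 16; EF_G = 16+14 = 30
ES_H = max(EF_C=10, EF_D=16) = 16; EF_H = 16+15 = 31
ES_I = max(EF_A=4, EF_B=8) = 8; EF_I = 8+4 = 12
ES_J = max(EF_C=10, EF_E=28, EF_F=11, EF_G=30, EF_H=31, EF_I=12) = 31; EF_J = 31+4 = 35
Expected project duration μ = 35 weeks. Critical path: B → D → H → J.

Variance along critical path = 2.778 + 0.444 + 13.444 + 1.000 = 17.667; σ = √17.667 = 4.203 weeks.
Z = (41 − 35) / 4.203 = 1.427
P(T ≤ 41) = Φ(1.427) ≈ 0.923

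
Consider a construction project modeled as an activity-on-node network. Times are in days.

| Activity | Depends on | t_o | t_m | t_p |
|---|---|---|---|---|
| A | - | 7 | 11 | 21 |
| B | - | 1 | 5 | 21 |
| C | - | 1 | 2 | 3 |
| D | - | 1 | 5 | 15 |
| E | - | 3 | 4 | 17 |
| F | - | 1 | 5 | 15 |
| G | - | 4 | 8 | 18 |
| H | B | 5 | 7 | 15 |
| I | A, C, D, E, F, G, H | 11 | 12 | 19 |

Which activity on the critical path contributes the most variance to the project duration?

te_A = (7 + 4·11 + 21)/6 = 72/6 = 12; σ²_A = ((21−7)/6)² = 5.444
te_B = (1 + 4·5 + 21)/6 = 42/6 = 7; σ²_B = ((21−1)/6)² = 11.111
te_C = (1 + 4·2 + 3)/6 = 12/6 = 2; σ²_C = ((3−1)/6)² = 0.111
te_D = (1 + 4·5 + 15)/6 = 36/6 = 6; σ²_D = ((15−1)/6)² = 5.444
te_E = (3 + 4·4 + 17)/6 = 36/6 = 6; σ²_E = ((17−3)/6)² = 5.444
te_F = (1 + 4·5 + 15)/6 = 36/6 = 6; σ²_F = ((15−1)/6)² = 5.444
te_G = (4 + 4·8 + 18)/6 = 54/6 = 9; σ²_G = ((18−4)/6)² = 5.444
te_H = (5 + 4·7 + 15)/6 = 48/6 = 8; σ²_H = ((15−5)/6)² = 2.778
te_I = (11 + 4·12 + 19)/6 = 78/6 = 13; σ²_I = ((19−11)/6)² = 1.778

Forward pass:
ES_A = 0; EF_A = 12
ES_B = 0; EF_B = 7
ES_C = 0; EF_C = 2
ES_D = 0; EF_D = 6
ES_E = 0; EF_E = 6
ES_F = 0; EF_F = 6
ES_G = 0; EF_G = 9
ES_H = 7; EF_H = 7+8 = 15
ES_I = max(EF_A=12, EF_C=2, EF_D=6, EF_E=6, EF_F=6, EF_G=9, EF_H=15) = 15; EF_I = 15+13 = 28
Expected project duration μ = 28 days. Critical path: B → H → I.

Variances on critical path: σ²_B=11.111, σ²_H=2.778, σ²_I=1.778.
Largest is σ²_B = 11.111.

B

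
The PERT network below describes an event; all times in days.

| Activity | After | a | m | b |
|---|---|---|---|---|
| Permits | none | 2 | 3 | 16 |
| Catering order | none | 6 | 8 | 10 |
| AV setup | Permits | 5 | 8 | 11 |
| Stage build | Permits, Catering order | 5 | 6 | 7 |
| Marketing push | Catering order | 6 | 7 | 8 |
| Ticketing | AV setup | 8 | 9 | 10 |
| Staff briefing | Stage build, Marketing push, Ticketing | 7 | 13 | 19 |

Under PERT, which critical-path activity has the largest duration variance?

Permits

te_Permits = (2 + 4·3 + 16)/6 = 30/6 = 5; σ²_Permits = ((16−2)/6)² = 5.444
te_Catering order = (6 + 4·8 + 10)/6 = 48/6 = 8; σ²_Catering order = ((10−6)/6)² = 0.444
te_AV setup = (5 + 4·8 + 11)/6 = 48/6 = 8; σ²_AV setup = ((11−5)/6)² = 1.000
te_Stage build = (5 + 4·6 + 7)/6 = 36/6 = 6; σ²_Stage build = ((7−5)/6)² = 0.111
te_Marketing push = (6 + 4·7 + 8)/6 = 42/6 = 7; σ²_Marketing push = ((8−6)/6)² = 0.111
te_Ticketing = (8 + 4·9 + 10)/6 = 54/6 = 9; σ²_Ticketing = ((10−8)/6)² = 0.111
te_Staff briefing = (7 + 4·13 + 19)/6 = 78/6 = 13; σ²_Staff briefing = ((19−7)/6)² = 4.000

Forward pass:
ES_Permits = 0; EF_Permits = 5
ES_Catering order = 0; EF_Catering order = 8
ES_AV setup = 5; EF_AV setup = 5+8 = 13
ES_Stage build = max(EF_Permits=5, EF_Catering order=8) = 8; EF_Stage build = 8+6 = 14
ES_Marketing push = 8; EF_Marketing push = 8+7 = 15
ES_Ticketing = 13; EF_Ticketing = 13+9 = 22
ES_Staff briefing = max(EF_Stage build=14, EF_Marketing push=15, EF_Ticketing=22) = 22; EF_Staff briefing = 22+13 = 35
Expected project duration μ = 35 days. Critical path: Permits → AV setup → Ticketing → Staff briefing.

Variances on critical path: σ²_Permits=5.444, σ²_AV setup=1.000, σ²_Ticketing=0.111, σ²_Staff briefing=4.000.
Largest is σ²_Permits = 5.444.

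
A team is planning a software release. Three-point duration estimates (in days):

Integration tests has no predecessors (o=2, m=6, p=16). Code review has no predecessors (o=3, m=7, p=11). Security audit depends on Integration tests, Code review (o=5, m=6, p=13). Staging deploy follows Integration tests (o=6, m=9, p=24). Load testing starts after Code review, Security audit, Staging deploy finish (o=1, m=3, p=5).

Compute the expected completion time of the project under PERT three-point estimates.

te_Integration tests = (2 + 4·6 + 16)/6 = 42/6 = 7
te_Code review = (3 + 4·7 + 11)/6 = 42/6 = 7
te_Security audit = (5 + 4·6 + 13)/6 = 42/6 = 7
te_Staging deploy = (6 + 4·9 + 24)/6 = 66/6 = 11
te_Load testing = (1 + 4·3 + 5)/6 = 18/6 = 3

Forward pass:
ES_Integration tests = 0; EF_Integration tests = 7
ES_Code review = 0; EF_Code review = 7
ES_Security audit = max(EF_Integration tests=7, EF_Code review=7) = 7; EF_Security audit = 7+7 = 14
ES_Staging deploy = 7; EF_Staging deploy = 7+11 = 18
ES_Load testing = max(EF_Code review=7, EF_Security audit=14, EF_Staging deploy=18) = 18; EF_Load testing = 18+3 = 21
Expected project duration μ = 21 days. Critical path: Integration tests → Staging deploy → Load testing.

21 days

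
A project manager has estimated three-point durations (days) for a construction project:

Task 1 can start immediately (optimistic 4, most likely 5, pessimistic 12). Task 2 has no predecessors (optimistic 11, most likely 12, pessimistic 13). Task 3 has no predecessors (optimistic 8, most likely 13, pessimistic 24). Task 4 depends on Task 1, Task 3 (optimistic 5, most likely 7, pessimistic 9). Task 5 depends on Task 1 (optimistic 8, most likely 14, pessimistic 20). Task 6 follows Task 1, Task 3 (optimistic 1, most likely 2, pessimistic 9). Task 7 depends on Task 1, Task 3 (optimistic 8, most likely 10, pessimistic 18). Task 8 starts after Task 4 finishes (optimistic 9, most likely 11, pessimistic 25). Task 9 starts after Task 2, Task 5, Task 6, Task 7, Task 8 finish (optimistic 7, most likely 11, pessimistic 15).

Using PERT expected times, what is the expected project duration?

45 days

te_Task 1 = (4 + 4·5 + 12)/6 = 36/6 = 6
te_Task 2 = (11 + 4·12 + 13)/6 = 72/6 = 12
te_Task 3 = (8 + 4·13 + 24)/6 = 84/6 = 14
te_Task 4 = (5 + 4·7 + 9)/6 = 42/6 = 7
te_Task 5 = (8 + 4·14 + 20)/6 = 84/6 = 14
te_Task 6 = (1 + 4·2 + 9)/6 = 18/6 = 3
te_Task 7 = (8 + 4·10 + 18)/6 = 66/6 = 11
te_Task 8 = (9 + 4·11 + 25)/6 = 78/6 = 13
te_Task 9 = (7 + 4·11 + 15)/6 = 66/6 = 11

Forward pass:
ES_Task 1 = 0; EF_Task 1 = 6
ES_Task 2 = 0; EF_Task 2 = 12
ES_Task 3 = 0; EF_Task 3 = 14
ES_Task 4 = max(EF_Task 1=6, EF_Task 3=14) = 14; EF_Task 4 = 14+7 = 21
ES_Task 5 = 6; EF_Task 5 = 6+14 = 20
ES_Task 6 = max(EF_Task 1=6, EF_Task 3=14) = 14; EF_Task 6 = 14+3 = 17
ES_Task 7 = max(EF_Task 1=6, EF_Task 3=14) = 14; EF_Task 7 = 14+11 = 25
ES_Task 8 = 21; EF_Task 8 = 21+13 = 34
ES_Task 9 = max(EF_Task 2=12, EF_Task 5=20, EF_Task 6=17, EF_Task 7=25, EF_Task 8=34) = 34; EF_Task 9 = 34+11 = 45
Expected project duration μ = 45 days. Critical path: Task 3 → Task 4 → Task 8 → Task 9.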